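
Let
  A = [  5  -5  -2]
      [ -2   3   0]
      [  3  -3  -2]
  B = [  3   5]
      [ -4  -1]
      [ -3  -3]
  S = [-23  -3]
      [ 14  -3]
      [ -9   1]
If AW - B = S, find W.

AW = S + B = [[-20, 2], [10, -4], [-12, -2]].
A is on the left of W, so left-multiply by A⁻¹: W = A⁻¹(S + B).
det A = -4; the adjugate gives A⁻¹ = [[3/2, 1, -3/2], [1, 1, -1], [3/4, 0, -5/4]].
W = A⁻¹(S + B) = [[-2, 2], [2, 0], [0, 4]].

W = [[-2, 2], [2, 0], [0, 4]]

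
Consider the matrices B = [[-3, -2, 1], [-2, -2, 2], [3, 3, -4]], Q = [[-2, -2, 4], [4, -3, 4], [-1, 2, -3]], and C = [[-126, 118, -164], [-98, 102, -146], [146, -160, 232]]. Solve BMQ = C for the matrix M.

M = [[-1, 5, -5], [0, 5, -3], [-4, -3, -5]]

Isolating M: multiply by B⁻¹ from the left and Q⁻¹ from the right, so M = B⁻¹CQ⁻¹.
det B = -2; the adjugate gives B⁻¹ = [[-1, 5/2, 1], [1, -9/2, -2], [0, -3/2, -1]].
Q has determinant 2; Q⁻¹ = [[1/2, 1, 2], [4, 5, 12], [5/2, 3, 7]].
B⁻¹C = [[27, -23, 31], [23, -21, 29], [1, 7, -13]].
M = (B⁻¹C)Q⁻¹ = [[-1, 5, -5], [0, 5, -3], [-4, -3, -5]].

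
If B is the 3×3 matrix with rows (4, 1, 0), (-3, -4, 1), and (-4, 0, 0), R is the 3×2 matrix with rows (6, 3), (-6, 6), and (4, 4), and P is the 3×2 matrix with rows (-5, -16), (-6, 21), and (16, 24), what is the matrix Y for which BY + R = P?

Y = [[-3, -5], [1, 1], [-5, 4]]

BY = P − R = [[-11, -19], [0, 15], [12, 20]].
B is on the left of Y, so left-multiply by B⁻¹: Y = B⁻¹(P − R).
det B = -4; the adjugate gives B⁻¹ = [[0, 0, -1/4], [1, 0, 1], [4, 1, 13/4]].
Y = B⁻¹(P − R) = [[-3, -5], [1, 1], [-5, 4]].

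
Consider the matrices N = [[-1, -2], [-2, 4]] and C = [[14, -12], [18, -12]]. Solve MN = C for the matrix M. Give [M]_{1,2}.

Since N sits to the right of M, M = CN⁻¹.
det N = -8; the adjugate gives N⁻¹ = [[-1/2, -1/4], [-1/4, 1/8]].
M = CN⁻¹ = [[14, -12], [18, -12]] · [[-1/2, -1/4], [-1/4, 1/8]] = [[-4, -5], [-6, -6]].

-5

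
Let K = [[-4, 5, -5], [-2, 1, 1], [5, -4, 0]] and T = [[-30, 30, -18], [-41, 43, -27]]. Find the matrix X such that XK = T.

X = [[4, 2, -2], [5, -2, -5]]

K is on the right of X, so right-multiply by K⁻¹: X = TK⁻¹.
K has determinant -6; K⁻¹ = [[-2/3, -10/3, -5/3], [-5/6, -25/6, -7/3], [-1/2, -3/2, -1]].
X = TK⁻¹ = [[-30, 30, -18], [-41, 43, -27]] · [[-2/3, -10/3, -5/3], [-5/6, -25/6, -7/3], [-1/2, -3/2, -1]] = [[4, 2, -2], [5, -2, -5]].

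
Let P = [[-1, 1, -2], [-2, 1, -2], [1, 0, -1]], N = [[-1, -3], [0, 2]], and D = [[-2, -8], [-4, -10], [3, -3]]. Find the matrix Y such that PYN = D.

Y = [[-2, -2], [2, 5], [1, 4]]

Y = P⁻¹DN⁻¹ (apply P⁻¹ on the left and N⁻¹ on the right).
P has determinant -1; P⁻¹ = [[1, -1, 0], [4, -3, -2], [1, -1, -1]].
N has determinant -2; N⁻¹ = [[-1, -3/2], [0, 1/2]].
P⁻¹D = [[2, 2], [-2, 4], [-1, 5]].
Y = (P⁻¹D)N⁻¹ = [[-2, -2], [2, 5], [1, 4]].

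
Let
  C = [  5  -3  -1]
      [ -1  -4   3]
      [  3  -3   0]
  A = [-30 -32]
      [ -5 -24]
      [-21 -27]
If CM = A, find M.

M = [[-4, -3], [3, 6], [1, -1]]

C is on the left of M, so left-multiply by C⁻¹: M = C⁻¹A.
C has determinant 3; C⁻¹ = [[3, 1, -13/3], [3, 1, -14/3], [5, 2, -23/3]].
M = C⁻¹A = [[3, 1, -13/3], [3, 1, -14/3], [5, 2, -23/3]] · [[-30, -32], [-5, -24], [-21, -27]] = [[-4, -3], [3, 6], [1, -1]].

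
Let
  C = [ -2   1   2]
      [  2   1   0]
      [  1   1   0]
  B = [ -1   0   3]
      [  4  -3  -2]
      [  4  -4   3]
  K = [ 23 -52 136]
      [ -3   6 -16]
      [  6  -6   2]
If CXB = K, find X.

X = C⁻¹KB⁻¹ (apply C⁻¹ on the left and B⁻¹ on the right).
det C = 2, so C⁻¹ = [[0, 1, -1], [0, -1, 2], [1/2, 3/2, -2]].
det B = 5, so B⁻¹ = [[-17/5, -12/5, 9/5], [-4, -3, 2], [-4/5, -4/5, 3/5]].
C⁻¹K = [[-9, 12, -18], [15, -18, 20], [-5, -5, 40]].
X = (C⁻¹K)B⁻¹ = [[-3, 0, -3], [5, 2, 3], [5, -5, 5]].

X = [[-3, 0, -3], [5, 2, 3], [5, -5, 5]]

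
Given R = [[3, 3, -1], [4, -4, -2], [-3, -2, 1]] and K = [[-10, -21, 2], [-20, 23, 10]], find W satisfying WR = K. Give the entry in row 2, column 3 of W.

Since R sits to the right of W, W = KR⁻¹.
det R = 2; the adjugate gives R⁻¹ = [[-4, -1/2, -5], [1, 0, 1], [-10, -3/2, -12]].
W = KR⁻¹ = [[-10, -21, 2], [-20, 23, 10]] · [[-4, -1/2, -5], [1, 0, 1], [-10, -3/2, -12]] = [[-1, 2, 5], [3, -5, 3]].

3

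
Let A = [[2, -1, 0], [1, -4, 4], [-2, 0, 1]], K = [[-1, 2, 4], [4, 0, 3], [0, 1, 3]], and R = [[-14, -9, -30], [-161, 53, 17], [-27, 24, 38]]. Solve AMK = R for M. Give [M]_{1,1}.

-3

Left-multiply by A⁻¹ and right-multiply by K⁻¹: M = A⁻¹RK⁻¹.
det A = 1, so A⁻¹ = [[-4, 1, -4], [-9, 2, -8], [-8, 2, -7]].
det K = -5, so K⁻¹ = [[3/5, 2/5, -6/5], [12/5, 3/5, -19/5], [-4/5, -1/5, 8/5]].
A⁻¹R = [[3, -7, -15], [20, -5, 0], [-21, 10, 8]].
M = (A⁻¹R)K⁻¹ = [[-3, 0, -1], [0, 5, -5], [5, -4, 0]].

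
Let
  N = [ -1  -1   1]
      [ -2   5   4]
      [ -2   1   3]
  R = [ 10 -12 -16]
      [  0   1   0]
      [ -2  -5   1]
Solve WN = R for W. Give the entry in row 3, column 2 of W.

Since N sits to the right of W, W = RN⁻¹.
det N = -1, so N⁻¹ = [[-11, -4, 9], [2, 1, -2], [-8, -3, 7]].
W = RN⁻¹ = [[10, -12, -16], [0, 1, 0], [-2, -5, 1]] · [[-11, -4, 9], [2, 1, -2], [-8, -3, 7]] = [[-6, -4, 2], [2, 1, -2], [4, 0, -1]].

0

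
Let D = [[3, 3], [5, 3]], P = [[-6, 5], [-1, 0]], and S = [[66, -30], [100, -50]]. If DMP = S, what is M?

Isolating M: multiply by D⁻¹ from the left and P⁻¹ from the right, so M = D⁻¹SP⁻¹.
det D = -6, so D⁻¹ = [[-1/2, 1/2], [5/6, -1/2]].
det P = 5, so P⁻¹ = [[0, -1], [1/5, -6/5]].
D⁻¹S = [[17, -10], [5, 0]].
M = (D⁻¹S)P⁻¹ = [[-2, -5], [0, -5]].

M = [[-2, -5], [0, -5]]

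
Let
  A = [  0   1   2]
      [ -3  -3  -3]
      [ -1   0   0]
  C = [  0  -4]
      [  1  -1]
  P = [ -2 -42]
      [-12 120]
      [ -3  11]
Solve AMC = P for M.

M = [[2, 3], [3, 4], [4, -3]]

M = A⁻¹PC⁻¹ (apply A⁻¹ on the left and C⁻¹ on the right).
A has determinant -3; A⁻¹ = [[0, 0, -1], [-1, -2/3, 2], [1, 1/3, -1]].
det C = 4, so C⁻¹ = [[-1/4, 1], [-1/4, 0]].
A⁻¹P = [[3, -11], [4, -16], [-3, -13]].
M = (A⁻¹P)C⁻¹ = [[2, 3], [3, 4], [4, -3]].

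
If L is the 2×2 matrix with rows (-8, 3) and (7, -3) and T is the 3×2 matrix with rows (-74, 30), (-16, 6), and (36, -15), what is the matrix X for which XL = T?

Right-multiplying both sides by L⁻¹ gives X = TL⁻¹.
L has determinant 3; L⁻¹ = [[-1, -1], [-7/3, -8/3]].
X = TL⁻¹ = [[-74, 30], [-16, 6], [36, -15]] · [[-1, -1], [-7/3, -8/3]] = [[4, -6], [2, 0], [-1, 4]].

X = [[4, -6], [2, 0], [-1, 4]]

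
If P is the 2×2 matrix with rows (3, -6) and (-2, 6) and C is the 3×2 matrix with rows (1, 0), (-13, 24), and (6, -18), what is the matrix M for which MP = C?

Since P sits to the right of M, M = CP⁻¹.
det P = 6; the adjugate gives P⁻¹ = [[1, 1], [1/3, 1/2]].
M = CP⁻¹ = [[1, 0], [-13, 24], [6, -18]] · [[1, 1], [1/3, 1/2]] = [[1, 1], [-5, -1], [0, -3]].

M = [[1, 1], [-5, -1], [0, -3]]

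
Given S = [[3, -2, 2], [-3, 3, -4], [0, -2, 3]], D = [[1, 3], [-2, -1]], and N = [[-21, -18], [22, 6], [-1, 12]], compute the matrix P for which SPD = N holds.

P = [[-1, 3], [5, 3], [5, 3]]

P = S⁻¹ND⁻¹ (apply S⁻¹ on the left and D⁻¹ on the right).
S has determinant -3; S⁻¹ = [[-1/3, -2/3, -2/3], [-3, -3, -2], [-2, -2, -1]].
det D = 5; the adjugate gives D⁻¹ = [[-1/5, -3/5], [2/5, 1/5]].
S⁻¹N = [[-7, -6], [-1, 12], [-1, 12]].
P = (S⁻¹N)D⁻¹ = [[-1, 3], [5, 3], [5, 3]].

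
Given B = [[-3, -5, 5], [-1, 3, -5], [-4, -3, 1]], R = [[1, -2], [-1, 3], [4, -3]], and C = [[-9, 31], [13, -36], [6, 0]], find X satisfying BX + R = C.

BX = C − R = [[-10, 33], [14, -39], [2, 3]].
B is on the left of X, so left-multiply by B⁻¹: X = B⁻¹(C − R).
B has determinant 6; B⁻¹ = [[-2, -5/3, 5/3], [7/2, 17/6, -10/3], [5/2, 11/6, -7/3]].
X = B⁻¹(C − R) = [[0, 4], [-2, -5], [-4, 4]].

X = [[0, 4], [-2, -5], [-4, 4]]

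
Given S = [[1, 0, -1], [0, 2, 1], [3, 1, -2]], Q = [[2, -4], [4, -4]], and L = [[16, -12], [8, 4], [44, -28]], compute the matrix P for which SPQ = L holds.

Left-multiply by S⁻¹ and right-multiply by Q⁻¹: P = S⁻¹LQ⁻¹.
det S = 1, so S⁻¹ = [[-5, -1, 2], [3, 1, -1], [-6, -1, 2]].
det Q = 8, so Q⁻¹ = [[-1/2, 1/2], [-1/2, 1/4]].
S⁻¹L = [[0, 0], [12, -4], [-16, 12]].
P = (S⁻¹L)Q⁻¹ = [[0, 0], [-4, 5], [2, -5]].

P = [[0, 0], [-4, 5], [2, -5]]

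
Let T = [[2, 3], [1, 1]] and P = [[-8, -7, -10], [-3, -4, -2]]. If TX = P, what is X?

X = [[-1, -5, 4], [-2, 1, -6]]

Since T multiplies X on the left, X = T⁻¹P.
det T = -1, so T⁻¹ = [[-1, 3], [1, -2]].
X = T⁻¹P = [[-1, 3], [1, -2]] · [[-8, -7, -10], [-3, -4, -2]] = [[-1, -5, 4], [-2, 1, -6]].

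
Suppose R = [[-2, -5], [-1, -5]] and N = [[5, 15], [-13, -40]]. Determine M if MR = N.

M = [[-2, -1], [5, 3]]

R is on the right of M, so right-multiply by R⁻¹: M = NR⁻¹.
det R = 5; the adjugate gives R⁻¹ = [[-1, 1], [1/5, -2/5]].
M = NR⁻¹ = [[5, 15], [-13, -40]] · [[-1, 1], [1/5, -2/5]] = [[-2, -1], [5, 3]].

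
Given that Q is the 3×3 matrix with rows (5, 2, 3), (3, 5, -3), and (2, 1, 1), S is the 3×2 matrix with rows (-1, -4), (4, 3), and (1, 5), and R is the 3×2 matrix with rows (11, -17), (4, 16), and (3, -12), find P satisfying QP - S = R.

QP = R + S = [[10, -21], [8, 19], [4, -7]].
Q is on the left of P, so left-multiply by Q⁻¹: P = Q⁻¹(R + S).
det Q = 1, so Q⁻¹ = [[8, 1, -21], [-9, -1, 24], [-7, -1, 19]].
P = Q⁻¹(R + S) = [[4, -2], [-2, 2], [-2, -5]].

P = [[4, -2], [-2, 2], [-2, -5]]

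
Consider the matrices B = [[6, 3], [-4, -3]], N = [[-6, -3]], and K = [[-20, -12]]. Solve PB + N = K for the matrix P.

P = [[-1, 2]]

PB = K − N = [[-14, -9]].
B is on the right of P, so right-multiply by B⁻¹: P = (K − N)B⁻¹.
det B = -6, so B⁻¹ = [[1/2, 1/2], [-2/3, -1]].
P = (K − N)B⁻¹ = [[-1, 2]].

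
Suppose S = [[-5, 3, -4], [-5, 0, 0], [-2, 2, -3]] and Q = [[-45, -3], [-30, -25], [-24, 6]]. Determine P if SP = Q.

S is on the left of P, so left-multiply by S⁻¹: P = S⁻¹Q.
S has determinant -5; S⁻¹ = [[0, -1/5, 0], [3, -7/5, -4], [2, -4/5, -3]].
P = S⁻¹Q = [[0, -1/5, 0], [3, -7/5, -4], [2, -4/5, -3]] · [[-45, -3], [-30, -25], [-24, 6]] = [[6, 5], [3, 2], [6, -4]].

P = [[6, 5], [3, 2], [6, -4]]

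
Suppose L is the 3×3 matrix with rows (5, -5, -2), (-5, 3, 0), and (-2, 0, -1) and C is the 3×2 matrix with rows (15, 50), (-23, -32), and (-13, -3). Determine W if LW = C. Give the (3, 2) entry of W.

-5

L is on the left of W, so left-multiply by L⁻¹: W = L⁻¹C.
L has determinant -2; L⁻¹ = [[3/2, 5/2, -3], [5/2, 9/2, -5], [-3, -5, 5]].
W = L⁻¹C = [[3/2, 5/2, -3], [5/2, 9/2, -5], [-3, -5, 5]] · [[15, 50], [-23, -32], [-13, -3]] = [[4, 4], [-1, -4], [5, -5]].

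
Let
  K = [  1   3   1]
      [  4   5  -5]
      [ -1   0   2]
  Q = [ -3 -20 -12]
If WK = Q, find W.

W = [[-5, -1, -6]]

Since K sits to the right of W, W = QK⁻¹.
det K = 6, so K⁻¹ = [[5/3, -1, -10/3], [-1/2, 1/2, 3/2], [5/6, -1/2, -7/6]].
W = QK⁻¹ = [[-3, -20, -12]] · [[5/3, -1, -10/3], [-1/2, 1/2, 3/2], [5/6, -1/2, -7/6]] = [[-5, -1, -6]].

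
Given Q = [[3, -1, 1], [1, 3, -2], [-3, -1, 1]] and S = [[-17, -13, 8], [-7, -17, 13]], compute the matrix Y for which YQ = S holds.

Q is on the right of Y, so right-multiply by Q⁻¹: Y = SQ⁻¹.
det Q = 6; the adjugate gives Q⁻¹ = [[1/6, 0, -1/6], [5/6, 1, 7/6], [4/3, 1, 5/3]].
Y = SQ⁻¹ = [[-17, -13, 8], [-7, -17, 13]] · [[1/6, 0, -1/6], [5/6, 1, 7/6], [4/3, 1, 5/3]] = [[-3, -5, 1], [2, -4, 3]].

Y = [[-3, -5, 1], [2, -4, 3]]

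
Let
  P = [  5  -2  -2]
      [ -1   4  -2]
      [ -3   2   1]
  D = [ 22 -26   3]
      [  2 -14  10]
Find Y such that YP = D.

Since P sits to the right of Y, Y = DP⁻¹.
P has determinant 6; P⁻¹ = [[4/3, -1/3, 2], [7/6, -1/6, 2], [5/3, -2/3, 3]].
Y = DP⁻¹ = [[22, -26, 3], [2, -14, 10]] · [[4/3, -1/3, 2], [7/6, -1/6, 2], [5/3, -2/3, 3]] = [[4, -5, 1], [3, -5, 6]].

Y = [[4, -5, 1], [3, -5, 6]]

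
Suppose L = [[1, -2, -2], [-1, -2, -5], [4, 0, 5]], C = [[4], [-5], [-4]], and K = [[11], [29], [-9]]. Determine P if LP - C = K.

P = [[3], [-1], [-5]]

LP = K + C = [[15], [24], [-13]].
Since L multiplies P on the left, P = L⁻¹(K + C).
L has determinant 4; L⁻¹ = [[-5/2, 5/2, 3/2], [-15/4, 13/4, 7/4], [2, -2, -1]].
P = L⁻¹(K + C) = [[3], [-1], [-5]].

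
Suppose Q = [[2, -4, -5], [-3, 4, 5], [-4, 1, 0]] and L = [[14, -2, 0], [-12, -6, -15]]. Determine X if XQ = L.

Right-multiplying both sides by Q⁻¹ gives X = LQ⁻¹.
Q has determinant 5; Q⁻¹ = [[-1, -1, 0], [-4, -4, 1], [13/5, 14/5, -4/5]].
X = LQ⁻¹ = [[14, -2, 0], [-12, -6, -15]] · [[-1, -1, 0], [-4, -4, 1], [13/5, 14/5, -4/5]] = [[-6, -6, -2], [-3, -6, 6]].

X = [[-6, -6, -2], [-3, -6, 6]]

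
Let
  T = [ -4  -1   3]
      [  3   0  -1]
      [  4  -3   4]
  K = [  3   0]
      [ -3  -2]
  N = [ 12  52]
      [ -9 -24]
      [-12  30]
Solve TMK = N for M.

M = [[2, 3], [5, 5], [-3, -3]]

Left-multiply by T⁻¹ and right-multiply by K⁻¹: M = T⁻¹NK⁻¹.
det T = 1; the adjugate gives T⁻¹ = [[-3, -5, 1], [-16, -28, 5], [-9, -16, 3]].
det K = -6; the adjugate gives K⁻¹ = [[1/3, 0], [-1/2, -1/2]].
T⁻¹N = [[-3, -6], [0, -10], [0, 6]].
M = (T⁻¹N)K⁻¹ = [[2, 3], [5, 5], [-3, -3]].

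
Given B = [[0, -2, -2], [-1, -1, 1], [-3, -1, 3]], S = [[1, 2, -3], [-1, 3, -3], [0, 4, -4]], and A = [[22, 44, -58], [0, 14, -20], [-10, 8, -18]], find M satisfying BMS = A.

Left-multiply by B⁻¹ and right-multiply by S⁻¹: M = B⁻¹AS⁻¹.
det B = 4; the adjugate gives B⁻¹ = [[-1/2, 2, -1], [0, -3/2, 1/2], [-1/2, 3/2, -1/2]].
det S = 4, so S⁻¹ = [[0, -1, 3/4], [-1, -1, 3/2], [-1, -1, 5/4]].
B⁻¹A = [[-1, -2, 7], [-5, -17, 21], [-6, -5, 8]].
M = (B⁻¹A)S⁻¹ = [[-5, -4, 5], [-4, 1, -3], [-3, 3, -2]].

M = [[-5, -4, 5], [-4, 1, -3], [-3, 3, -2]]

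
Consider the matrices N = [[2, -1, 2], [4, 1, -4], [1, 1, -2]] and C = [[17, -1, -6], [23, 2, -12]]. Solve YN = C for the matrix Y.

Y = [[2, 4, -3], [3, 4, 1]]

Right-multiplying both sides by N⁻¹ gives Y = CN⁻¹.
det N = 6; the adjugate gives N⁻¹ = [[1/3, 0, 1/3], [2/3, -1, 8/3], [1/2, -1/2, 1]].
Y = CN⁻¹ = [[17, -1, -6], [23, 2, -12]] · [[1/3, 0, 1/3], [2/3, -1, 8/3], [1/2, -1/2, 1]] = [[2, 4, -3], [3, 4, 1]].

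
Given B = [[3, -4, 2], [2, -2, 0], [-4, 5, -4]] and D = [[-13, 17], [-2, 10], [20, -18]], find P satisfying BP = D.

P = [[3, -1], [4, -6], [-3, -2]]

Since B multiplies P on the left, P = B⁻¹D.
B has determinant -4; B⁻¹ = [[-2, 3/2, -1], [-2, 1, -1], [-1/2, -1/4, -1/2]].
P = B⁻¹D = [[-2, 3/2, -1], [-2, 1, -1], [-1/2, -1/4, -1/2]] · [[-13, 17], [-2, 10], [20, -18]] = [[3, -1], [4, -6], [-3, -2]].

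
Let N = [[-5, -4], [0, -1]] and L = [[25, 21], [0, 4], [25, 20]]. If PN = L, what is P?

P = [[-5, -1], [0, -4], [-5, 0]]

Right-multiplying both sides by N⁻¹ gives P = LN⁻¹.
N has determinant 5; N⁻¹ = [[-1/5, 4/5], [0, -1]].
P = LN⁻¹ = [[25, 21], [0, 4], [25, 20]] · [[-1/5, 4/5], [0, -1]] = [[-5, -1], [0, -4], [-5, 0]].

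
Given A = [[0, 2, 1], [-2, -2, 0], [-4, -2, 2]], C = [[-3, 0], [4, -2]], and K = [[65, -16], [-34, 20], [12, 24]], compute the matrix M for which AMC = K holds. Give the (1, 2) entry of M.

Isolating M: multiply by A⁻¹ from the left and C⁻¹ from the right, so M = A⁻¹KC⁻¹.
A has determinant 4; A⁻¹ = [[-1, -3/2, 1/2], [1, 1, -1/2], [-1, -2, 1]].
det C = 6, so C⁻¹ = [[-1/3, 0], [-2/3, -1/2]].
A⁻¹K = [[-8, -2], [25, -8], [15, 0]].
M = (A⁻¹K)C⁻¹ = [[4, 1], [-3, 4], [-5, 0]].

1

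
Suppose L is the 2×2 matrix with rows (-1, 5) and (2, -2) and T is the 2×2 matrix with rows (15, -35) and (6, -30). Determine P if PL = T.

P = [[-5, 5], [-6, 0]]

L is on the right of P, so right-multiply by L⁻¹: P = TL⁻¹.
L has determinant -8; L⁻¹ = [[1/4, 5/8], [1/4, 1/8]].
P = TL⁻¹ = [[15, -35], [6, -30]] · [[1/4, 5/8], [1/4, 1/8]] = [[-5, 5], [-6, 0]].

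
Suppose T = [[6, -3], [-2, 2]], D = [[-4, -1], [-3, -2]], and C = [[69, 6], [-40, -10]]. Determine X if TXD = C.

Left-multiply by T⁻¹ and right-multiply by D⁻¹: X = T⁻¹CD⁻¹.
det T = 6, so T⁻¹ = [[1/3, 1/2], [1/3, 1]].
det D = 5, so D⁻¹ = [[-2/5, 1/5], [3/5, -4/5]].
T⁻¹C = [[3, -3], [-17, -8]].
X = (T⁻¹C)D⁻¹ = [[-3, 3], [2, 3]].

X = [[-3, 3], [2, 3]]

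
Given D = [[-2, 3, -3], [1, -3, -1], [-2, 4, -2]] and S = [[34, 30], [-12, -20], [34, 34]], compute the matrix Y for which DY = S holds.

Since D multiplies Y on the left, Y = D⁻¹S.
D has determinant -2; D⁻¹ = [[-5, 3, 6], [-2, 1, 5/2], [1, -1, -3/2]].
Y = D⁻¹S = [[-5, 3, 6], [-2, 1, 5/2], [1, -1, -3/2]] · [[34, 30], [-12, -20], [34, 34]] = [[-2, -6], [5, 5], [-5, -1]].

Y = [[-2, -6], [5, 5], [-5, -1]]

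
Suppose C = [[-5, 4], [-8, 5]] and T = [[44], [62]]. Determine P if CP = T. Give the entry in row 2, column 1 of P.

C is on the left of P, so left-multiply by C⁻¹: P = C⁻¹T.
det C = 7; the adjugate gives C⁻¹ = [[5/7, -4/7], [8/7, -5/7]].
P = C⁻¹T = [[5/7, -4/7], [8/7, -5/7]] · [[44], [62]] = [[-4], [6]].

6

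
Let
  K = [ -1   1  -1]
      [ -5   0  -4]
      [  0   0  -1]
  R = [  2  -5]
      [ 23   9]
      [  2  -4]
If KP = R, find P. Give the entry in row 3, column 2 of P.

K is on the left of P, so left-multiply by K⁻¹: P = K⁻¹R.
K has determinant -5; K⁻¹ = [[0, -1/5, 4/5], [1, -1/5, -1/5], [0, 0, -1]].
P = K⁻¹R = [[0, -1/5, 4/5], [1, -1/5, -1/5], [0, 0, -1]] · [[2, -5], [23, 9], [2, -4]] = [[-3, -5], [-3, -6], [-2, 4]].

4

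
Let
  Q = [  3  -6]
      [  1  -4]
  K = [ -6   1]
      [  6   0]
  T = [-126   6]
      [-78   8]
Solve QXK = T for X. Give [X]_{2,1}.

-3

X = Q⁻¹TK⁻¹ (apply Q⁻¹ on the left and K⁻¹ on the right).
Q has determinant -6; Q⁻¹ = [[2/3, -1], [1/6, -1/2]].
K has determinant -6; K⁻¹ = [[0, 1/6], [1, 1]].
Q⁻¹T = [[-6, -4], [18, -3]].
X = (Q⁻¹T)K⁻¹ = [[-4, -5], [-3, 0]].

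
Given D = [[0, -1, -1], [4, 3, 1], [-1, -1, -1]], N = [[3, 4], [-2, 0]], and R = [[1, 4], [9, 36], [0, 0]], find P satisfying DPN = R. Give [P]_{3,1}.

Isolating P: multiply by D⁻¹ from the left and N⁻¹ from the right, so P = D⁻¹RN⁻¹.
det D = -2, so D⁻¹ = [[1, 0, -1], [-3/2, 1/2, 2], [1/2, -1/2, -2]].
det N = 8; the adjugate gives N⁻¹ = [[0, -1/2], [1/4, 3/8]].
D⁻¹R = [[1, 4], [3, 12], [-4, -16]].
P = (D⁻¹R)N⁻¹ = [[1, 1], [3, 3], [-4, -4]].

-4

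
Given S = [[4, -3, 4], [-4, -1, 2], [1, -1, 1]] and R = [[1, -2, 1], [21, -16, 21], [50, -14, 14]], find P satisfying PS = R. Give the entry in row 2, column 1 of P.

Since S sits to the right of P, P = RS⁻¹.
det S = 6; the adjugate gives S⁻¹ = [[1/6, -1/6, -1/3], [1, 0, -4], [5/6, 1/6, -8/3]].
P = RS⁻¹ = [[1, -2, 1], [21, -16, 21], [50, -14, 14]] · [[1/6, -1/6, -1/3], [1, 0, -4], [5/6, 1/6, -8/3]] = [[-1, 0, 5], [5, 0, 1], [6, -6, 2]].

5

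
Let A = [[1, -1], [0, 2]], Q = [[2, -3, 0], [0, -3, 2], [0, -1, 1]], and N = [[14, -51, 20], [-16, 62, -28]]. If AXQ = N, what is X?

Isolating X: multiply by A⁻¹ from the left and Q⁻¹ from the right, so X = A⁻¹NQ⁻¹.
A has determinant 2; A⁻¹ = [[1, 1/2], [0, 1/2]].
det Q = -2; the adjugate gives Q⁻¹ = [[1/2, -3/2, 3], [0, -1, 2], [0, -1, 3]].
A⁻¹N = [[6, -20, 6], [-8, 31, -14]].
X = (A⁻¹N)Q⁻¹ = [[3, 5, -4], [-4, -5, -4]].

X = [[3, 5, -4], [-4, -5, -4]]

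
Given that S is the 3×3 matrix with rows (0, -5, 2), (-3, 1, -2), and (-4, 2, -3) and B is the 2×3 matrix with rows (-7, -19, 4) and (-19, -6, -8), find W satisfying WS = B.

W = [[4, 5, -2], [3, 1, 4]]

S is on the right of W, so right-multiply by S⁻¹: W = BS⁻¹.
S has determinant 1; S⁻¹ = [[1, -11, 8], [-1, 8, -6], [-2, 20, -15]].
W = BS⁻¹ = [[-7, -19, 4], [-19, -6, -8]] · [[1, -11, 8], [-1, 8, -6], [-2, 20, -15]] = [[4, 5, -2], [3, 1, 4]].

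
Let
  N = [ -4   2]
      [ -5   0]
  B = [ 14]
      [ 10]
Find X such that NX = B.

Left-multiplying both sides by N⁻¹ gives X = N⁻¹B.
N has determinant 10; N⁻¹ = [[0, -1/5], [1/2, -2/5]].
X = N⁻¹B = [[0, -1/5], [1/2, -2/5]] · [[14], [10]] = [[-2], [3]].

X = [[-2], [3]]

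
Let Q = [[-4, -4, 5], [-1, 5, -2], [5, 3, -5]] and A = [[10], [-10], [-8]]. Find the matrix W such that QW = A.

Left-multiplying both sides by Q⁻¹ gives W = Q⁻¹A.
Q has determinant -4; Q⁻¹ = [[19/4, 5/4, 17/4], [15/4, 5/4, 13/4], [7, 2, 6]].
W = Q⁻¹A = [[19/4, 5/4, 17/4], [15/4, 5/4, 13/4], [7, 2, 6]] · [[10], [-10], [-8]] = [[1], [-1], [2]].

W = [[1], [-1], [2]]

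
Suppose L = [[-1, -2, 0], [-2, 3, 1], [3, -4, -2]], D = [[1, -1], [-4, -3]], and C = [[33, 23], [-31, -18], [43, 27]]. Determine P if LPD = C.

P = [[1, 2], [-1, 3], [2, 2]]

P = L⁻¹CD⁻¹ (apply L⁻¹ on the left and D⁻¹ on the right).
L has determinant 4; L⁻¹ = [[-1/2, -1, -1/2], [-1/4, 1/2, 1/4], [-1/4, -5/2, -7/4]].
D has determinant -7; D⁻¹ = [[3/7, -1/7], [-4/7, -1/7]].
L⁻¹C = [[-7, -7], [-13, -8], [-6, -8]].
P = (L⁻¹C)D⁻¹ = [[1, 2], [-1, 3], [2, 2]].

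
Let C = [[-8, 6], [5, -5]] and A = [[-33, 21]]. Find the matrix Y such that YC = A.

C is on the right of Y, so right-multiply by C⁻¹: Y = AC⁻¹.
det C = 10; the adjugate gives C⁻¹ = [[-1/2, -3/5], [-1/2, -4/5]].
Y = AC⁻¹ = [[-33, 21]] · [[-1/2, -3/5], [-1/2, -4/5]] = [[6, 3]].

Y = [[6, 3]]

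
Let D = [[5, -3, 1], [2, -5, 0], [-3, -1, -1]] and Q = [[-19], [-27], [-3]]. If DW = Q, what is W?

Since D multiplies W on the left, W = D⁻¹Q.
det D = 2, so D⁻¹ = [[5/2, -2, 5/2], [1, -1, 1], [-17/2, 7, -19/2]].
W = D⁻¹Q = [[5/2, -2, 5/2], [1, -1, 1], [-17/2, 7, -19/2]] · [[-19], [-27], [-3]] = [[-1], [5], [1]].

W = [[-1], [5], [1]]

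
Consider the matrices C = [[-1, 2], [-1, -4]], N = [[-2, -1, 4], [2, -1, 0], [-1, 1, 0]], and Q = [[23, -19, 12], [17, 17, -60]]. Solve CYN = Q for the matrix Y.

Y = C⁻¹QN⁻¹ (apply C⁻¹ on the left and N⁻¹ on the right).
C has determinant 6; C⁻¹ = [[-2/3, -1/3], [1/6, -1/6]].
N has determinant 4; N⁻¹ = [[0, 1, 1], [0, 1, 2], [1/4, 3/4, 1]].
C⁻¹Q = [[-21, 7, 12], [1, -6, 12]].
Y = (C⁻¹Q)N⁻¹ = [[3, -5, 5], [3, 4, 1]].

Y = [[3, -5, 5], [3, 4, 1]]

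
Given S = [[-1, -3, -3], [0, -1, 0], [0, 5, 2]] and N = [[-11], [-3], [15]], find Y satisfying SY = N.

S is on the left of Y, so left-multiply by S⁻¹: Y = S⁻¹N.
det S = 2; the adjugate gives S⁻¹ = [[-1, -9/2, -3/2], [0, -1, 0], [0, 5/2, 1/2]].
Y = S⁻¹N = [[-1, -9/2, -3/2], [0, -1, 0], [0, 5/2, 1/2]] · [[-11], [-3], [15]] = [[2], [3], [0]].

Y = [[2], [3], [0]]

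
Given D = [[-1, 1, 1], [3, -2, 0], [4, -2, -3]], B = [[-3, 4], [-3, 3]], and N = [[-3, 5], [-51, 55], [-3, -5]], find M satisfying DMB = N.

M = [[0, 5], [-2, 1], [4, 3]]

Left-multiply by D⁻¹ and right-multiply by B⁻¹: M = D⁻¹NB⁻¹.
det D = 5, so D⁻¹ = [[6/5, 1/5, 2/5], [9/5, -1/5, 3/5], [2/5, 2/5, -1/5]].
B has determinant 3; B⁻¹ = [[1, -4/3], [1, -1]].
D⁻¹N = [[-15, 15], [3, -5], [-21, 25]].
M = (D⁻¹N)B⁻¹ = [[0, 5], [-2, 1], [4, 3]].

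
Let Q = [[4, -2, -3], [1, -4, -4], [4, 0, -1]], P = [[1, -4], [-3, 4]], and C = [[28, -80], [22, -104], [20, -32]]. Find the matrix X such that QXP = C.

Isolating X: multiply by Q⁻¹ from the left and P⁻¹ from the right, so X = Q⁻¹CP⁻¹.
det Q = -2, so Q⁻¹ = [[-2, 1, 2], [15/2, -4, -13/2], [-8, 4, 7]].
P has determinant -8; P⁻¹ = [[-1/2, -1/2], [-3/8, -1/8]].
Q⁻¹C = [[6, -8], [-8, 24], [4, 0]].
X = (Q⁻¹C)P⁻¹ = [[0, -2], [-5, 1], [-2, -2]].

X = [[0, -2], [-5, 1], [-2, -2]]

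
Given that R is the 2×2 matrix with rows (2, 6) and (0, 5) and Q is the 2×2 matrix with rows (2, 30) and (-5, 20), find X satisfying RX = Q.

X = [[4, 3], [-1, 4]]

Left-multiplying both sides by R⁻¹ gives X = R⁻¹Q.
det R = 10, so R⁻¹ = [[1/2, -3/5], [0, 1/5]].
X = R⁻¹Q = [[1/2, -3/5], [0, 1/5]] · [[2, 30], [-5, 20]] = [[4, 3], [-1, 4]].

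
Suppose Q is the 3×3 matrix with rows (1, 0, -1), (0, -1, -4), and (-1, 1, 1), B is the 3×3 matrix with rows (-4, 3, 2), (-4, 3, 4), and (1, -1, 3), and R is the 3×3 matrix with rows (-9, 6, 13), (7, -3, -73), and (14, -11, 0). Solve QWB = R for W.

W = [[0, 4, 4], [1, -1, 5], [-4, 5, 1]]

Left-multiply by Q⁻¹ and right-multiply by B⁻¹: W = Q⁻¹RB⁻¹.
det Q = 4, so Q⁻¹ = [[3/4, -1/4, -1/4], [1, 0, 1], [-1/4, -1/4, -1/4]].
det B = -2, so B⁻¹ = [[-13/2, 11/2, -3], [-8, 7, -4], [-1/2, 1/2, 0]].
Q⁻¹R = [[-12, 8, 28], [5, -5, 13], [-3, 2, 15]].
W = (Q⁻¹R)B⁻¹ = [[0, 4, 4], [1, -1, 5], [-4, 5, 1]].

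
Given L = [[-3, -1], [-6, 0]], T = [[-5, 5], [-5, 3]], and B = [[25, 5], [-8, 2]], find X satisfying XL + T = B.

X = [[0, -5], [1, 0]]

XL = B − T = [[30, 0], [-3, -1]].
Since L sits to the right of X, X = (B − T)L⁻¹.
L has determinant -6; L⁻¹ = [[0, -1/6], [-1, 1/2]].
X = (B − T)L⁻¹ = [[0, -5], [1, 0]].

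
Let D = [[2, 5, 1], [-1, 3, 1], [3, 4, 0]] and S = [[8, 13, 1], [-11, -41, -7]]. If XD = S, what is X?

Since D sits to the right of X, X = SD⁻¹.
det D = -6, so D⁻¹ = [[2/3, -2/3, -1/3], [-1/2, 1/2, 1/2], [13/6, -7/6, -11/6]].
X = SD⁻¹ = [[8, 13, 1], [-11, -41, -7]] · [[2/3, -2/3, -1/3], [-1/2, 1/2, 1/2], [13/6, -7/6, -11/6]] = [[1, 0, 2], [-2, -5, -4]].

X = [[1, 0, 2], [-2, -5, -4]]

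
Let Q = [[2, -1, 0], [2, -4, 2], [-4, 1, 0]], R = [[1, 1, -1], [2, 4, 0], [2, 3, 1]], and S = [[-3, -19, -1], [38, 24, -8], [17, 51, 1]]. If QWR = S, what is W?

W = [[1, -5, 1], [-5, 1, -4], [4, -2, 2]]

Left-multiply by Q⁻¹ and right-multiply by R⁻¹: W = Q⁻¹SR⁻¹.
det Q = 4, so Q⁻¹ = [[-1/2, 0, -1/2], [-2, 0, -1], [-7/2, 1/2, -3/2]].
R has determinant 4; R⁻¹ = [[1, -1, 1], [-1/2, 3/4, -1/2], [-1/2, -1/4, 1/2]].
Q⁻¹S = [[-7, -16, 0], [-11, -13, 1], [4, 2, -2]].
W = (Q⁻¹S)R⁻¹ = [[1, -5, 1], [-5, 1, -4], [4, -2, 2]].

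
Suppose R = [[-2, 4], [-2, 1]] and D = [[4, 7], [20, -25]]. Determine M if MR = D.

R is on the right of M, so right-multiply by R⁻¹: M = DR⁻¹.
det R = 6, so R⁻¹ = [[1/6, -2/3], [1/3, -1/3]].
M = DR⁻¹ = [[4, 7], [20, -25]] · [[1/6, -2/3], [1/3, -1/3]] = [[3, -5], [-5, -5]].

M = [[3, -5], [-5, -5]]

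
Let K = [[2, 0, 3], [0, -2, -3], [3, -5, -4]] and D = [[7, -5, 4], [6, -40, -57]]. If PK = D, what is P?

P = [[5, 5, -1], [-6, 5, 6]]

K is on the right of P, so right-multiply by K⁻¹: P = DK⁻¹.
det K = 4; the adjugate gives K⁻¹ = [[-7/4, -15/4, 3/2], [-9/4, -17/4, 3/2], [3/2, 5/2, -1]].
P = DK⁻¹ = [[7, -5, 4], [6, -40, -57]] · [[-7/4, -15/4, 3/2], [-9/4, -17/4, 3/2], [3/2, 5/2, -1]] = [[5, 5, -1], [-6, 5, 6]].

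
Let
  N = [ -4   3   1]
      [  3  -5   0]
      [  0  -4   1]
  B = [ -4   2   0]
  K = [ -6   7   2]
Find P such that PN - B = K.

PN = K + B = [[-10, 9, 2]].
Since N sits to the right of P, P = (K + B)N⁻¹.
det N = -1; the adjugate gives N⁻¹ = [[5, 7, -5], [3, 4, -3], [12, 16, -11]].
P = (K + B)N⁻¹ = [[1, -2, 1]].

P = [[1, -2, 1]]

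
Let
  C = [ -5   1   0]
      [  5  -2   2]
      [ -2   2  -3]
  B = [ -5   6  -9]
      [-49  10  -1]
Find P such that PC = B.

P = [[2, 3, 5], [6, -5, -3]]

Since C sits to the right of P, P = BC⁻¹.
det C = 1; the adjugate gives C⁻¹ = [[2, 3, 2], [11, 15, 10], [6, 8, 5]].
P = BC⁻¹ = [[-5, 6, -9], [-49, 10, -1]] · [[2, 3, 2], [11, 15, 10], [6, 8, 5]] = [[2, 3, 5], [6, -5, -3]].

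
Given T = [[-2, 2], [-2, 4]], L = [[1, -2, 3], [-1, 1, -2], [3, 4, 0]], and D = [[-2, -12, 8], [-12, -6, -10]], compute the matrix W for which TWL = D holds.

W = [[-5, -1, 0], [-5, -3, -1]]

Isolating W: multiply by T⁻¹ from the left and L⁻¹ from the right, so W = T⁻¹DL⁻¹.
T has determinant -4; T⁻¹ = [[-1, 1/2], [-1/2, 1/2]].
det L = -1, so L⁻¹ = [[-8, -12, -1], [6, 9, 1], [7, 10, 1]].
T⁻¹D = [[-4, 9, -13], [-5, 3, -9]].
W = (T⁻¹D)L⁻¹ = [[-5, -1, 0], [-5, -3, -1]].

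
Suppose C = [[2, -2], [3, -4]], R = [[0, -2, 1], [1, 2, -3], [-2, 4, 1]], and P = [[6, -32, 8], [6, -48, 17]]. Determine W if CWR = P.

Isolating W: multiply by C⁻¹ from the left and R⁻¹ from the right, so W = C⁻¹PR⁻¹.
det C = -2; the adjugate gives C⁻¹ = [[2, -1], [3/2, -1]].
det R = -2; the adjugate gives R⁻¹ = [[-7, -3, -2], [-5/2, -1, -1/2], [-4, -2, -1]].
C⁻¹P = [[6, -16, -1], [3, 0, -5]].
W = (C⁻¹P)R⁻¹ = [[2, 0, -3], [-1, 1, -1]].

W = [[2, 0, -3], [-1, 1, -1]]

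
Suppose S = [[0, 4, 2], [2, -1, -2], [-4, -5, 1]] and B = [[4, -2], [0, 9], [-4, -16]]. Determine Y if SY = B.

S is on the left of Y, so left-multiply by S⁻¹: Y = S⁻¹B.
det S = -4; the adjugate gives S⁻¹ = [[11/4, 7/2, 3/2], [-3/2, -2, -1], [7/2, 4, 2]].
Y = S⁻¹B = [[11/4, 7/2, 3/2], [-3/2, -2, -1], [7/2, 4, 2]] · [[4, -2], [0, 9], [-4, -16]] = [[5, 2], [-2, 1], [6, -3]].

Y = [[5, 2], [-2, 1], [6, -3]]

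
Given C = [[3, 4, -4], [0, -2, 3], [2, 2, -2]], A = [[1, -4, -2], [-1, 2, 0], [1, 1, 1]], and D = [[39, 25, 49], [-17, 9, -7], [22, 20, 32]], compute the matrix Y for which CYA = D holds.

Isolating Y: multiply by C⁻¹ from the left and A⁻¹ from the right, so Y = C⁻¹DA⁻¹.
det C = 2, so C⁻¹ = [[-1, 0, 2], [3, 1, -9/2], [2, 1, -3]].
A has determinant 4; A⁻¹ = [[1/2, 1/2, 1], [1/4, 3/4, 1/2], [-3/4, -5/4, -1/2]].
C⁻¹D = [[5, 15, 15], [1, -6, -4], [-5, -1, -5]].
Y = (C⁻¹D)A⁻¹ = [[-5, -5, 5], [2, 1, 0], [1, 3, -3]].

Y = [[-5, -5, 5], [2, 1, 0], [1, 3, -3]]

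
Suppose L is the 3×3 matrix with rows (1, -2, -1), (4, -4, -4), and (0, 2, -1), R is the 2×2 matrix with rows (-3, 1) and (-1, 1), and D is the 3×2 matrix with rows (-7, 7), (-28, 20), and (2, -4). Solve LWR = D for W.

W = L⁻¹DR⁻¹ (apply L⁻¹ on the left and R⁻¹ on the right).
det L = -4, so L⁻¹ = [[-3, 1, -1], [-1, 1/4, 0], [-2, 1/2, -1]].
R has determinant -2; R⁻¹ = [[-1/2, 1/2], [-1/2, 3/2]].
L⁻¹D = [[-9, 3], [0, -2], [-2, 0]].
W = (L⁻¹D)R⁻¹ = [[3, 0], [1, -3], [1, -1]].

W = [[3, 0], [1, -3], [1, -1]]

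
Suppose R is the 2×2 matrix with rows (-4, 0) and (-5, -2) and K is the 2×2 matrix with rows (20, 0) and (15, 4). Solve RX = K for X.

X = [[-5, 0], [5, -2]]

Left-multiplying both sides by R⁻¹ gives X = R⁻¹K.
det R = 8, so R⁻¹ = [[-1/4, 0], [5/8, -1/2]].
X = R⁻¹K = [[-1/4, 0], [5/8, -1/2]] · [[20, 0], [15, 4]] = [[-5, 0], [5, -2]].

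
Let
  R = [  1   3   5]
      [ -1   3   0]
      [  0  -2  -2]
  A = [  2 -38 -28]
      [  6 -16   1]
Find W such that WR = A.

W = [[-4, -6, 4], [1, -5, 2]]

Right-multiplying both sides by R⁻¹ gives W = AR⁻¹.
det R = -2; the adjugate gives R⁻¹ = [[3, 2, 15/2], [1, 1, 5/2], [-1, -1, -3]].
W = AR⁻¹ = [[2, -38, -28], [6, -16, 1]] · [[3, 2, 15/2], [1, 1, 5/2], [-1, -1, -3]] = [[-4, -6, 4], [1, -5, 2]].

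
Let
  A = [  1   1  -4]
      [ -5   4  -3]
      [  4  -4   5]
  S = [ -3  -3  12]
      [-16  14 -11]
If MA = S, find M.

M = [[-3, 0, 0], [2, 6, 3]]

Since A sits to the right of M, M = SA⁻¹.
A has determinant 5; A⁻¹ = [[8/5, 11/5, 13/5], [13/5, 21/5, 23/5], [4/5, 8/5, 9/5]].
M = SA⁻¹ = [[-3, -3, 12], [-16, 14, -11]] · [[8/5, 11/5, 13/5], [13/5, 21/5, 23/5], [4/5, 8/5, 9/5]] = [[-3, 0, 0], [2, 6, 3]].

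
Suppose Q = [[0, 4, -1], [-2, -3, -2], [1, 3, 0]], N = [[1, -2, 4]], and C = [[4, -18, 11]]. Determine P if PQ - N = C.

PQ = C + N = [[5, -20, 15]].
Since Q sits to the right of P, P = (C + N)Q⁻¹.
Q has determinant -5; Q⁻¹ = [[-6/5, 3/5, 11/5], [2/5, -1/5, -2/5], [3/5, -4/5, -8/5]].
P = (C + N)Q⁻¹ = [[-5, -5, -5]].

P = [[-5, -5, -5]]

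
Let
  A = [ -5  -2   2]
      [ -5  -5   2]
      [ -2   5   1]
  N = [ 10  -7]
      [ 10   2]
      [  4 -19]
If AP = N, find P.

P = [[-2, 5], [0, -3], [0, 6]]

A is on the left of P, so left-multiply by A⁻¹: P = A⁻¹N.
det A = 3; the adjugate gives A⁻¹ = [[-5, 4, 2], [1/3, -1/3, 0], [-35/3, 29/3, 5]].
P = A⁻¹N = [[-5, 4, 2], [1/3, -1/3, 0], [-35/3, 29/3, 5]] · [[10, -7], [10, 2], [4, -19]] = [[-2, 5], [0, -3], [0, 6]].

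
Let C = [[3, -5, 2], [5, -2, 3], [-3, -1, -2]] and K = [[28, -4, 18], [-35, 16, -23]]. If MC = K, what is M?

M = [[1, 2, -5], [-4, -1, 6]]

Right-multiplying both sides by C⁻¹ gives M = KC⁻¹.
det C = -6; the adjugate gives C⁻¹ = [[-7/6, 2, 11/6], [-1/6, 0, -1/6], [11/6, -3, -19/6]].
M = KC⁻¹ = [[28, -4, 18], [-35, 16, -23]] · [[-7/6, 2, 11/6], [-1/6, 0, -1/6], [11/6, -3, -19/6]] = [[1, 2, -5], [-4, -1, 6]].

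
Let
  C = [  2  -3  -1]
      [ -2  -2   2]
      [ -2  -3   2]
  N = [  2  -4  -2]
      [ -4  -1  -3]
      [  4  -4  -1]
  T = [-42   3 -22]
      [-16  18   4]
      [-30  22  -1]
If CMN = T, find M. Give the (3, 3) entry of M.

M = C⁻¹TN⁻¹ (apply C⁻¹ on the left and N⁻¹ on the right).
det C = 2, so C⁻¹ = [[1, 9/2, -4], [0, 1, -1], [1, 6, -5]].
det N = 2, so N⁻¹ = [[-11/2, 2, 5], [-8, 3, 7], [10, -4, -9]].
C⁻¹T = [[6, -4, 0], [14, -4, 5], [12, 1, 7]].
M = (C⁻¹T)N⁻¹ = [[-1, 0, 2], [5, -4, -3], [-4, -1, 4]].

4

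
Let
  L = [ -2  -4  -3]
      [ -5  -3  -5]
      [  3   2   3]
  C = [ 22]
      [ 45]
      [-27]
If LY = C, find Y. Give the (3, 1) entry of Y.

-4

L is on the left of Y, so left-multiply by L⁻¹: Y = L⁻¹C.
L has determinant 1; L⁻¹ = [[1, 6, 11], [0, 3, 5], [-1, -8, -14]].
Y = L⁻¹C = [[1, 6, 11], [0, 3, 5], [-1, -8, -14]] · [[22], [45], [-27]] = [[-5], [0], [-4]].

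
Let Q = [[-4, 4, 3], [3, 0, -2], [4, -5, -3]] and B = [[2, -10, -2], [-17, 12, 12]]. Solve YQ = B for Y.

Y = [[0, -2, 2], [-2, -3, -4]]

Right-multiplying both sides by Q⁻¹ gives Y = BQ⁻¹.
det Q = -1, so Q⁻¹ = [[10, 3, 8], [-1, 0, -1], [15, 4, 12]].
Y = BQ⁻¹ = [[2, -10, -2], [-17, 12, 12]] · [[10, 3, 8], [-1, 0, -1], [15, 4, 12]] = [[0, -2, 2], [-2, -3, -4]].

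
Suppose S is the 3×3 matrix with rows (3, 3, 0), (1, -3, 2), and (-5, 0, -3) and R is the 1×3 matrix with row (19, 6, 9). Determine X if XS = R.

X = [[-1, -3, -5]]

S is on the right of X, so right-multiply by S⁻¹: X = RS⁻¹.
det S = 6; the adjugate gives S⁻¹ = [[3/2, 3/2, 1], [-7/6, -3/2, -1], [-5/2, -5/2, -2]].
X = RS⁻¹ = [[19, 6, 9]] · [[3/2, 3/2, 1], [-7/6, -3/2, -1], [-5/2, -5/2, -2]] = [[-1, -3, -5]].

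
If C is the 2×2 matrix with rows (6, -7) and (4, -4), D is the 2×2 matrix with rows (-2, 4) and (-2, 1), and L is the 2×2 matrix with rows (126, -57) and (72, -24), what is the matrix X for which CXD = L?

X = [[5, -5], [4, 5]]

X = C⁻¹LD⁻¹ (apply C⁻¹ on the left and D⁻¹ on the right).
det C = 4, so C⁻¹ = [[-1, 7/4], [-1, 3/2]].
det D = 6, so D⁻¹ = [[1/6, -2/3], [1/3, -1/3]].
C⁻¹L = [[0, 15], [-18, 21]].
X = (C⁻¹L)D⁻¹ = [[5, -5], [4, 5]].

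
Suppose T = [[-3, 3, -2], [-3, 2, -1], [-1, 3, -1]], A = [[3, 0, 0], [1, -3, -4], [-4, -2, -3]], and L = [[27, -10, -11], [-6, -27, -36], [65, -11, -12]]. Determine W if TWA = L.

W = [[4, -2, -3], [5, 4, -2], [3, 5, 5]]

W = T⁻¹LA⁻¹ (apply T⁻¹ on the left and A⁻¹ on the right).
det T = 5, so T⁻¹ = [[1/5, -3/5, 1/5], [-2/5, 1/5, 3/5], [-7/5, 6/5, 3/5]].
det A = 3; the adjugate gives A⁻¹ = [[1/3, 0, 0], [19/3, -3, 4], [-14/3, 2, -3]].
T⁻¹L = [[22, 12, 17], [27, -8, -10], [-6, -25, -35]].
W = (T⁻¹L)A⁻¹ = [[4, -2, -3], [5, 4, -2], [3, 5, 5]].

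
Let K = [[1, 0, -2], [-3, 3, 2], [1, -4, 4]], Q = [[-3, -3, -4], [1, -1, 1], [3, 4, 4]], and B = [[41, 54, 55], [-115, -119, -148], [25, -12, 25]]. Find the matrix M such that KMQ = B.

Isolating M: multiply by K⁻¹ from the left and Q⁻¹ from the right, so M = K⁻¹BQ⁻¹.
det K = 2; the adjugate gives K⁻¹ = [[10, 4, 3], [7, 3, 2], [9/2, 2, 3/2]].
det Q = -1; the adjugate gives Q⁻¹ = [[8, 4, 7], [1, 0, 1], [-7, -3, -6]].
K⁻¹B = [[25, 28, 33], [-8, -3, -9], [-8, -13, -11]].
M = (K⁻¹B)Q⁻¹ = [[-3, 1, 5], [-4, -5, -5], [0, 1, -3]].

M = [[-3, 1, 5], [-4, -5, -5], [0, 1, -3]]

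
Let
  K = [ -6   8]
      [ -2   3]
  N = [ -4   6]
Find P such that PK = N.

Since K sits to the right of P, P = NK⁻¹.
det K = -2; the adjugate gives K⁻¹ = [[-3/2, 4], [-1, 3]].
P = NK⁻¹ = [[-4, 6]] · [[-3/2, 4], [-1, 3]] = [[0, 2]].

P = [[0, 2]]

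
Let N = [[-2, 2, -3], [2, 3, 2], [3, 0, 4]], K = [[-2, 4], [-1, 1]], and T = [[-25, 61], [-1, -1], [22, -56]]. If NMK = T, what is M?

M = N⁻¹TK⁻¹ (apply N⁻¹ on the left and K⁻¹ on the right).
det N = -1, so N⁻¹ = [[-12, 8, -13], [2, -1, 2], [9, -6, 10]].
K has determinant 2; K⁻¹ = [[1/2, -2], [1/2, -1]].
N⁻¹T = [[6, -12], [-5, 11], [1, -5]].
M = (N⁻¹T)K⁻¹ = [[-3, 0], [3, -1], [-2, 3]].

M = [[-3, 0], [3, -1], [-2, 3]]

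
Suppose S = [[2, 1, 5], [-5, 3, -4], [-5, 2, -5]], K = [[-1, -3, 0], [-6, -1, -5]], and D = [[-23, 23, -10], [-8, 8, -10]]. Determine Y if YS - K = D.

YS = D + K = [[-24, 20, -10], [-14, 7, -15]].
Right-multiplying both sides by S⁻¹ gives Y = (D + K)S⁻¹.
det S = 6, so S⁻¹ = [[-7/6, 5/2, -19/6], [-5/6, 5/2, -17/6], [5/6, -3/2, 11/6]].
Y = (D + K)S⁻¹ = [[3, 5, 1], [-2, 5, -3]].

Y = [[3, 5, 1], [-2, 5, -3]]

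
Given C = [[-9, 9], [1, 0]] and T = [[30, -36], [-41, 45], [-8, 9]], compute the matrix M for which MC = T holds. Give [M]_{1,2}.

-6

Since C sits to the right of M, M = TC⁻¹.
C has determinant -9; C⁻¹ = [[0, 1], [1/9, 1]].
M = TC⁻¹ = [[30, -36], [-41, 45], [-8, 9]] · [[0, 1], [1/9, 1]] = [[-4, -6], [5, 4], [1, 1]].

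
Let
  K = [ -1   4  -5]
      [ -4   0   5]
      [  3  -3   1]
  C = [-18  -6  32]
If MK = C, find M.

M = [[0, 6, 2]]

Right-multiplying both sides by K⁻¹ gives M = CK⁻¹.
K has determinant 1; K⁻¹ = [[15, 11, 20], [19, 14, 25], [12, 9, 16]].
M = CK⁻¹ = [[-18, -6, 32]] · [[15, 11, 20], [19, 14, 25], [12, 9, 16]] = [[0, 6, 2]].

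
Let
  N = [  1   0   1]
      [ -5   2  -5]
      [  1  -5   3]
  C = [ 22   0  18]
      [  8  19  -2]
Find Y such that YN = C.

Y = [[-1, -5, -2], [-2, -3, -5]]

Right-multiplying both sides by N⁻¹ gives Y = CN⁻¹.
det N = 4, so N⁻¹ = [[-19/4, -5/4, -1/2], [5/2, 1/2, 0], [23/4, 5/4, 1/2]].
Y = CN⁻¹ = [[22, 0, 18], [8, 19, -2]] · [[-19/4, -5/4, -1/2], [5/2, 1/2, 0], [23/4, 5/4, 1/2]] = [[-1, -5, -2], [-2, -3, -5]].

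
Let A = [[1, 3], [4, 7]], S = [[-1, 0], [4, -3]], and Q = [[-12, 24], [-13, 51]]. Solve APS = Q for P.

Isolating P: multiply by A⁻¹ from the left and S⁻¹ from the right, so P = A⁻¹QS⁻¹.
det A = -5; the adjugate gives A⁻¹ = [[-7/5, 3/5], [4/5, -1/5]].
det S = 3; the adjugate gives S⁻¹ = [[-1, 0], [-4/3, -1/3]].
A⁻¹Q = [[9, -3], [-7, 9]].
P = (A⁻¹Q)S⁻¹ = [[-5, 1], [-5, -3]].

P = [[-5, 1], [-5, -3]]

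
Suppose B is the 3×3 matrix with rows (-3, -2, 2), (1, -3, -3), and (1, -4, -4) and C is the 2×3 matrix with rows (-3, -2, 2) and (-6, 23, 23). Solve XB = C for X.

X = [[1, 0, 0], [0, -1, -5]]

B is on the right of X, so right-multiply by B⁻¹: X = CB⁻¹.
det B = -4; the adjugate gives B⁻¹ = [[0, 4, -3], [-1/4, -5/2, 7/4], [1/4, 7/2, -11/4]].
X = CB⁻¹ = [[-3, -2, 2], [-6, 23, 23]] · [[0, 4, -3], [-1/4, -5/2, 7/4], [1/4, 7/2, -11/4]] = [[1, 0, 0], [0, -1, -5]].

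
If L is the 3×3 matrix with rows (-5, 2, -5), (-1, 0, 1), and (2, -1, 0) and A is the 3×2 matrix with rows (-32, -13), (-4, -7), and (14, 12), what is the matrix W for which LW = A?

L is on the left of W, so left-multiply by L⁻¹: W = L⁻¹A.
L has determinant -6; L⁻¹ = [[-1/6, -5/6, -1/3], [-1/3, -5/3, -5/3], [-1/6, 1/6, -1/3]].
W = L⁻¹A = [[-1/6, -5/6, -1/3], [-1/3, -5/3, -5/3], [-1/6, 1/6, -1/3]] · [[-32, -13], [-4, -7], [14, 12]] = [[4, 4], [-6, -4], [0, -3]].

W = [[4, 4], [-6, -4], [0, -3]]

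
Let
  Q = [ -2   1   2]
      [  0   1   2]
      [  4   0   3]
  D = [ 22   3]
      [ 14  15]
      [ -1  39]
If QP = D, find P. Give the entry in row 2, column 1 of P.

4

Left-multiplying both sides by Q⁻¹ gives P = Q⁻¹D.
det Q = -6; the adjugate gives Q⁻¹ = [[-1/2, 1/2, 0], [-4/3, 7/3, -2/3], [2/3, -2/3, 1/3]].
P = Q⁻¹D = [[-1/2, 1/2, 0], [-4/3, 7/3, -2/3], [2/3, -2/3, 1/3]] · [[22, 3], [14, 15], [-1, 39]] = [[-4, 6], [4, 5], [5, 5]].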